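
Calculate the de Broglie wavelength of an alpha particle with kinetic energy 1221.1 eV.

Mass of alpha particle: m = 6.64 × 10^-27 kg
4.11 × 10^-13 m

Using λ = h/√(2mKE):

First convert KE to Joules: KE = 1221.1 eV = 1.956 × 10^-16 J

λ = h/√(2mKE)
λ = (6.626 × 10^-34 J·s) / √(2 × 6.64 × 10^-27 kg × 1.956 × 10^-16 J)
λ = 4.11 × 10^-13 m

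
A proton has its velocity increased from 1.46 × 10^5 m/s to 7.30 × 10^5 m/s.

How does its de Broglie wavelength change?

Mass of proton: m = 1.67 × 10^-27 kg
The wavelength decreases by a factor of 5.

Using λ = h/(mv):

Initial wavelength: λ₁ = h/(mv₁) = 2.72 × 10^-12 m
Final wavelength: λ₂ = h/(mv₂) = 5.44 × 10^-13 m

Since λ ∝ 1/v, when velocity increases by a factor of 5, the wavelength decreases by a factor of 5.

λ₂/λ₁ = v₁/v₂ = 1/5

The wavelength decreases by a factor of 5.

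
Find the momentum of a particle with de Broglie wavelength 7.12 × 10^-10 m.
9.31 × 10^-25 kg·m/s

From the de Broglie relation λ = h/p, we solve for p:

p = h/λ
p = (6.626 × 10^-34 J·s) / (7.12 × 10^-10 m)
p = 9.31 × 10^-25 kg·m/s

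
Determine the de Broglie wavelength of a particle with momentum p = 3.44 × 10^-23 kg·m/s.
1.93 × 10^-11 m

Using the de Broglie relation λ = h/p:

λ = h/p
λ = (6.626 × 10^-34 J·s) / (3.44 × 10^-23 kg·m/s)
λ = 1.93 × 10^-11 m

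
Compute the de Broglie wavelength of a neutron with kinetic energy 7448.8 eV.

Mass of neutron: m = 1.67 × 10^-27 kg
3.32 × 10^-13 m

Using λ = h/√(2mKE):

First convert KE to Joules: KE = 7448.8 eV = 1.193 × 10^-15 J

λ = h/√(2mKE)
λ = (6.626 × 10^-34 J·s) / √(2 × 1.67 × 10^-27 kg × 1.193 × 10^-15 J)
λ = 3.32 × 10^-13 m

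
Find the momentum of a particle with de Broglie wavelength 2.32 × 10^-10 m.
2.86 × 10^-24 kg·m/s

From the de Broglie relation λ = h/p, we solve for p:

p = h/λ
p = (6.626 × 10^-34 J·s) / (2.32 × 10^-10 m)
p = 2.86 × 10^-24 kg·m/s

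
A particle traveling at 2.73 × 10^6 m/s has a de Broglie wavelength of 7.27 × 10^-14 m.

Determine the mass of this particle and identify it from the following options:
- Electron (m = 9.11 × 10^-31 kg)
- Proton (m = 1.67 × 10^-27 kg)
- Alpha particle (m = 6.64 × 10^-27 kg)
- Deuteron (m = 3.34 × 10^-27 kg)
The particle is a deuteron.

From λ = h/(mv), solve for mass:

m = h/(λv)
m = (6.626 × 10^-34 J·s) / (7.27 × 10^-14 m × 2.73 × 10^6 m/s)
m = 3.34 × 10^-27 kg

Comparing with the listed masses, this is closest to a deuteron.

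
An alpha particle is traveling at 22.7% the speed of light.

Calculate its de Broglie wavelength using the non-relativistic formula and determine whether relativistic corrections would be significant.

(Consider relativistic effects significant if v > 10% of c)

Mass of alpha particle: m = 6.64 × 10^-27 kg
Yes, relativistic corrections are needed.

Using the non-relativistic de Broglie formula λ = h/(mv):

v = 22.7% × c = 6.805 × 10^7 m/s

λ = h/(mv)
λ = (6.626 × 10^-34 J·s) / (6.64 × 10^-27 kg × 6.805 × 10^7 m/s)
λ = 1.47 × 10^-15 m

Since v = 22.7% of c > 10% of c, relativistic corrections ARE significant and the actual wavelength would differ from this non-relativistic estimate.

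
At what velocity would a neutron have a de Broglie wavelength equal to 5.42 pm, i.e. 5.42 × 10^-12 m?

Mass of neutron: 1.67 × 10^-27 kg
7.32 × 10^4 m/s

From λ = h/(mv), solve for v:

v = h/(mλ)
v = (6.626 × 10^-34 J·s) / (1.67 × 10^-27 kg × 5.42 × 10^-12 m)
v = 7.32 × 10^4 m/s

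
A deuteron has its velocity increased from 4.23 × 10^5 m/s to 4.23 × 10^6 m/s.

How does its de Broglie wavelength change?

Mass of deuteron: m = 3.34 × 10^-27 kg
The wavelength decreases by a factor of 10.

Using λ = h/(mv):

Initial wavelength: λ₁ = h/(mv₁) = 4.69 × 10^-13 m
Final wavelength: λ₂ = h/(mv₂) = 4.69 × 10^-14 m

Since λ ∝ 1/v, when velocity increases by a factor of 10, the wavelength decreases by a factor of 10.

λ₂/λ₁ = v₁/v₂ = 1/10

The wavelength decreases by a factor of 10.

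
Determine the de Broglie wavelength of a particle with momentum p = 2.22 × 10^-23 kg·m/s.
2.98 × 10^-11 m

Using the de Broglie relation λ = h/p:

λ = h/p
λ = (6.626 × 10^-34 J·s) / (2.22 × 10^-23 kg·m/s)
λ = 2.98 × 10^-11 m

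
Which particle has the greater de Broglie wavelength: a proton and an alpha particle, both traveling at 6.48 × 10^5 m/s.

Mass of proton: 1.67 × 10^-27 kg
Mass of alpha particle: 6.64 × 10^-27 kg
The proton has the longer wavelength.

Using λ = h/(mv), since both particles have the same velocity, the wavelength depends only on mass.

For proton: λ₁ = h/(m₁v) = 6.12 × 10^-13 m
For alpha particle: λ₂ = h/(m₂v) = 1.54 × 10^-13 m

Since λ ∝ 1/m at constant velocity, the lighter particle has the longer wavelength.

The proton has the longer de Broglie wavelength.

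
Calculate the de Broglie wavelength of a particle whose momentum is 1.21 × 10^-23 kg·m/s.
5.48 × 10^-11 m

Using the de Broglie relation λ = h/p:

λ = h/p
λ = (6.626 × 10^-34 J·s) / (1.21 × 10^-23 kg·m/s)
λ = 5.48 × 10^-11 m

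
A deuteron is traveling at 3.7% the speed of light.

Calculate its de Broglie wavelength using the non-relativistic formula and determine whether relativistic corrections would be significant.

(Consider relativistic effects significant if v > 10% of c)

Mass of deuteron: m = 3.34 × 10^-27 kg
No, relativistic corrections are not needed.

Using the non-relativistic de Broglie formula λ = h/(mv):

v = 3.7% × c = 1.109 × 10^7 m/s

λ = h/(mv)
λ = (6.626 × 10^-34 J·s) / (3.34 × 10^-27 kg × 1.109 × 10^7 m/s)
λ = 1.79 × 10^-14 m

Since v = 3.7% of c < 10% of c, relativistic corrections are NOT significant and this non-relativistic result is a good approximation.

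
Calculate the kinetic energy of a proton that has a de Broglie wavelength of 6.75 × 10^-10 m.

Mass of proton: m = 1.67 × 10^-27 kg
2.89 × 10^-22 J (or 1.80 × 10^-3 eV)

From λ = h/√(2mKE), we solve for KE:

λ² = h²/(2mKE)
KE = h²/(2mλ²)
KE = (6.626 × 10^-34 J·s)² / (2 × 1.67 × 10^-27 kg × (6.75 × 10^-10 m)²)
KE = 2.89 × 10^-22 J
KE = 1.80 × 10^-3 eV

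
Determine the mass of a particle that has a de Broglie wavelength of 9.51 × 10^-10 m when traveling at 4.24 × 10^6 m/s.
1.64 × 10^-31 kg

From the de Broglie relation λ = h/(mv), we solve for m:

m = h/(λv)
m = (6.626 × 10^-34 J·s) / (9.51 × 10^-10 m × 4.24 × 10^6 m/s)
m = 1.64 × 10^-31 kg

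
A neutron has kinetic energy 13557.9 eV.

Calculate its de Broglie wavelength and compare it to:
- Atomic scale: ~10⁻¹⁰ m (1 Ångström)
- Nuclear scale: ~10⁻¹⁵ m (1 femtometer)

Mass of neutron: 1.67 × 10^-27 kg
λ = 2.46 × 10^-13 m, which is between nuclear and atomic scales.

Using λ = h/√(2mKE):

KE = 13557.9 eV = 2.172 × 10^-15 J

λ = h/√(2mKE)
λ = (6.626 × 10^-34 J·s) / √(2 × 1.67 × 10^-27 kg × 2.172 × 10^-15 J)
λ = 2.46 × 10^-13 m

Comparison:
- Atomic scale (10⁻¹⁰ m): λ is 0.0025× this size
- Nuclear scale (10⁻¹⁵ m): λ is 2.5e+02× this size

The wavelength is between nuclear and atomic scales.

This wavelength is appropriate for probing atomic structure but too large for nuclear physics experiments.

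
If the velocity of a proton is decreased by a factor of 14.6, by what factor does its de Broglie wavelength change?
The wavelength increases by a factor of 14.6.

From λ = h/(mv), the wavelength is inversely proportional to velocity:

λ ∝ 1/v

If v → v/14.6, then λ → 14.6λ

When velocity is decreased by a factor of 14.6, the wavelength increases by a factor of 14.6.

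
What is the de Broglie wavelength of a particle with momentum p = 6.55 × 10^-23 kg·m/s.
1.01 × 10^-11 m

Using the de Broglie relation λ = h/p:

λ = h/p
λ = (6.626 × 10^-34 J·s) / (6.55 × 10^-23 kg·m/s)
λ = 1.01 × 10^-11 m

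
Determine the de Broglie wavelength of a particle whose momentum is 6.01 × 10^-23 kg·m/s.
1.10 × 10^-11 m

Using the de Broglie relation λ = h/p:

λ = h/p
λ = (6.626 × 10^-34 J·s) / (6.01 × 10^-23 kg·m/s)
λ = 1.10 × 10^-11 m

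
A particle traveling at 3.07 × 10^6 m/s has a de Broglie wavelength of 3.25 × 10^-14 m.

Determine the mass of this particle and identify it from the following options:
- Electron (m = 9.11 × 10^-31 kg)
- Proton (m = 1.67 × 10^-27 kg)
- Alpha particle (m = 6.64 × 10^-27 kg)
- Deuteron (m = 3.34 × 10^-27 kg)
The particle is an alpha particle.

From λ = h/(mv), solve for mass:

m = h/(λv)
m = (6.626 × 10^-34 J·s) / (3.25 × 10^-14 m × 3.07 × 10^6 m/s)
m = 6.64 × 10^-27 kg

Comparing with the listed masses, this is closest to an alpha particle.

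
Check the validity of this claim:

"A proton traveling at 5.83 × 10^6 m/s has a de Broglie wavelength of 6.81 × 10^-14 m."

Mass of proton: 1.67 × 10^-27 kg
True

The claim is correct.

Using λ = h/(mv):
λ = (6.626 × 10^-34 J·s) / (1.67 × 10^-27 kg × 5.83 × 10^6 m/s)
λ = 6.81 × 10^-14 m

This matches the claimed value.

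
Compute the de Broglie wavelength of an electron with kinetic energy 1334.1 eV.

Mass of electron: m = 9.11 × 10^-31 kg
3.36 × 10^-11 m

Using λ = h/√(2mKE):

First convert KE to Joules: KE = 1334.1 eV = 2.137 × 10^-16 J

λ = h/√(2mKE)
λ = (6.626 × 10^-34 J·s) / √(2 × 9.11 × 10^-31 kg × 2.137 × 10^-16 J)
λ = 3.36 × 10^-11 m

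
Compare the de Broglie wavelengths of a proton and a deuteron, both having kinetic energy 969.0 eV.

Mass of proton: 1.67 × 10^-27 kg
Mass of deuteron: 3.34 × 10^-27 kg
The proton has the longer wavelength.

Using λ = h/√(2mKE):

For proton: λ₁ = h/√(2m₁KE) = 9.20 × 10^-13 m
For deuteron: λ₂ = h/√(2m₂KE) = 6.51 × 10^-13 m

Since λ ∝ 1/√m at constant kinetic energy, the lighter particle has the longer wavelength.

The proton has the longer de Broglie wavelength.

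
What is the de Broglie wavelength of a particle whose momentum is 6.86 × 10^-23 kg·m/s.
9.66 × 10^-12 m

Using the de Broglie relation λ = h/p:

λ = h/p
λ = (6.626 × 10^-34 J·s) / (6.86 × 10^-23 kg·m/s)
λ = 9.66 × 10^-12 m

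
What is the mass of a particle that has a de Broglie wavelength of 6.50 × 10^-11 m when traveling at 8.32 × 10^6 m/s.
1.23 × 10^-30 kg

From the de Broglie relation λ = h/(mv), we solve for m:

m = h/(λv)
m = (6.626 × 10^-34 J·s) / (6.50 × 10^-11 m × 8.32 × 10^6 m/s)
m = 1.23 × 10^-30 kg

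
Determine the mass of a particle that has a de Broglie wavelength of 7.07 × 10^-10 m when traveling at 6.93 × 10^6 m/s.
1.35 × 10^-31 kg

From the de Broglie relation λ = h/(mv), we solve for m:

m = h/(λv)
m = (6.626 × 10^-34 J·s) / (7.07 × 10^-10 m × 6.93 × 10^6 m/s)
m = 1.35 × 10^-31 kg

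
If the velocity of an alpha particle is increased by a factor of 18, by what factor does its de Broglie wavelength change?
The wavelength decreases by a factor of 18.

From λ = h/(mv), the wavelength is inversely proportional to velocity:

λ ∝ 1/v

If v → 18v, then λ → λ/18

When velocity is increased by a factor of 18, the wavelength decreases by a factor of 18.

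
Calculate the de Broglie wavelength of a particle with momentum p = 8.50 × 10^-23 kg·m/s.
7.80 × 10^-12 m

Using the de Broglie relation λ = h/p:

λ = h/p
λ = (6.626 × 10^-34 J·s) / (8.50 × 10^-23 kg·m/s)
λ = 7.80 × 10^-12 m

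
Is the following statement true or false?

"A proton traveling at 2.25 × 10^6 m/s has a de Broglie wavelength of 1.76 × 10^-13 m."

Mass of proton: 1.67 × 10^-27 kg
True

The claim is correct.

Using λ = h/(mv):
λ = (6.626 × 10^-34 J·s) / (1.67 × 10^-27 kg × 2.25 × 10^6 m/s)
λ = 1.76 × 10^-13 m

This matches the claimed value.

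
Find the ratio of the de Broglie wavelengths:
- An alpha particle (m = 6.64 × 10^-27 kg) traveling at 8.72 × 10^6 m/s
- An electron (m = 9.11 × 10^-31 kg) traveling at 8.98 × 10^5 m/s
λ₁/λ₂ = 1.41 × 10^-5

Using λ = h/(mv):

λ₁ = h/(m₁v₁) = 1.14 × 10^-14 m
λ₂ = h/(m₂v₂) = 8.10 × 10^-10 m

Ratio λ₁/λ₂ = (m₂v₂)/(m₁v₁)
         = (9.11 × 10^-31 kg × 8.98 × 10^5 m/s) / (6.64 × 10^-27 kg × 8.72 × 10^6 m/s)
         = 1.41 × 10^-5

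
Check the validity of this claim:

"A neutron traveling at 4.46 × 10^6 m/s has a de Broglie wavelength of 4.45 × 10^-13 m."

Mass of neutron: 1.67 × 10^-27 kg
False

The claim is incorrect.

Using λ = h/(mv):
λ = (6.626 × 10^-34 J·s) / (1.67 × 10^-27 kg × 4.46 × 10^6 m/s)
λ = 8.90 × 10^-14 m

The actual wavelength differs from the claimed 4.45 × 10^-13 m.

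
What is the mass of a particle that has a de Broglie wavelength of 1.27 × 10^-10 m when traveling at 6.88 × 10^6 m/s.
7.58 × 10^-31 kg

From the de Broglie relation λ = h/(mv), we solve for m:

m = h/(λv)
m = (6.626 × 10^-34 J·s) / (1.27 × 10^-10 m × 6.88 × 10^6 m/s)
m = 7.58 × 10^-31 kg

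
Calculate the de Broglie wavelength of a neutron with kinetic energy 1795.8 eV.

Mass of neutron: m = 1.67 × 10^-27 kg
6.76 × 10^-13 m

Using λ = h/√(2mKE):

First convert KE to Joules: KE = 1795.8 eV = 2.877 × 10^-16 J

λ = h/√(2mKE)
λ = (6.626 × 10^-34 J·s) / √(2 × 1.67 × 10^-27 kg × 2.877 × 10^-16 J)
λ = 6.76 × 10^-13 m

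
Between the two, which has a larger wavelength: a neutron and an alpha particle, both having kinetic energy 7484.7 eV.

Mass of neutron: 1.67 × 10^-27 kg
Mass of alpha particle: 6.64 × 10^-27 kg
The neutron has the longer wavelength.

Using λ = h/√(2mKE):

For neutron: λ₁ = h/√(2m₁KE) = 3.31 × 10^-13 m
For alpha particle: λ₂ = h/√(2m₂KE) = 1.66 × 10^-13 m

Since λ ∝ 1/√m at constant kinetic energy, the lighter particle has the longer wavelength.

The neutron has the longer de Broglie wavelength.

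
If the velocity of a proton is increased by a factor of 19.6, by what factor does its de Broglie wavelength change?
The wavelength decreases by a factor of 19.6.

From λ = h/(mv), the wavelength is inversely proportional to velocity:

λ ∝ 1/v

If v → 19.6v, then λ → λ/19.6

When velocity is increased by a factor of 19.6, the wavelength decreases by a factor of 19.6.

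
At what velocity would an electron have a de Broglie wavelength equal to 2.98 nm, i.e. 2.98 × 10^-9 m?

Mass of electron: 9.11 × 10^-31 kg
2.44 × 10^5 m/s

From λ = h/(mv), solve for v:

v = h/(mλ)
v = (6.626 × 10^-34 J·s) / (9.11 × 10^-31 kg × 2.98 × 10^-9 m)
v = 2.44 × 10^5 m/s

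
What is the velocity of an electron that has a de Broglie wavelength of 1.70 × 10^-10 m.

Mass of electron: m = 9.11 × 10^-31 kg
4.28 × 10^6 m/s

From the de Broglie relation λ = h/(mv), we solve for v:

v = h/(mλ)
v = (6.626 × 10^-34 J·s) / (9.11 × 10^-31 kg × 1.70 × 10^-10 m)
v = 4.28 × 10^6 m/s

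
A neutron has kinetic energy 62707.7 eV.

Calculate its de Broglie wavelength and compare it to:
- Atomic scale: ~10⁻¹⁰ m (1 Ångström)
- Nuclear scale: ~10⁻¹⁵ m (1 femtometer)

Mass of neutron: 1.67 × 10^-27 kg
λ = 1.14 × 10^-13 m, which is between nuclear and atomic scales.

Using λ = h/√(2mKE):

KE = 62707.7 eV = 1.005 × 10^-14 J

λ = h/√(2mKE)
λ = (6.626 × 10^-34 J·s) / √(2 × 1.67 × 10^-27 kg × 1.005 × 10^-14 J)
λ = 1.14 × 10^-13 m

Comparison:
- Atomic scale (10⁻¹⁰ m): λ is 0.0011× this size
- Nuclear scale (10⁻¹⁵ m): λ is 1.1e+02× this size

The wavelength is between nuclear and atomic scales.

This wavelength is appropriate for probing atomic structure but too large for nuclear physics experiments.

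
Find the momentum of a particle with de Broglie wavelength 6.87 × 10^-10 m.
9.64 × 10^-25 kg·m/s

From the de Broglie relation λ = h/p, we solve for p:

p = h/λ
p = (6.626 × 10^-34 J·s) / (6.87 × 10^-10 m)
p = 9.64 × 10^-25 kg·m/s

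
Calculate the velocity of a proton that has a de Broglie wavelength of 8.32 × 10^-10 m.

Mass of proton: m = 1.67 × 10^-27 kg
4.77 × 10^2 m/s

From the de Broglie relation λ = h/(mv), we solve for v:

v = h/(mλ)
v = (6.626 × 10^-34 J·s) / (1.67 × 10^-27 kg × 8.32 × 10^-10 m)
v = 4.77 × 10^2 m/s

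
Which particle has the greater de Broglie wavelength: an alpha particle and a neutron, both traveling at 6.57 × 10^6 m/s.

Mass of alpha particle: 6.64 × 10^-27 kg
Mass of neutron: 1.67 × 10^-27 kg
The neutron has the longer wavelength.

Using λ = h/(mv), since both particles have the same velocity, the wavelength depends only on mass.

For alpha particle: λ₁ = h/(m₁v) = 1.52 × 10^-14 m
For neutron: λ₂ = h/(m₂v) = 6.04 × 10^-14 m

Since λ ∝ 1/m at constant velocity, the lighter particle has the longer wavelength.

The neutron has the longer de Broglie wavelength.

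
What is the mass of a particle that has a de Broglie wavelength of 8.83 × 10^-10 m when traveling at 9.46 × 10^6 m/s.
7.93 × 10^-32 kg

From the de Broglie relation λ = h/(mv), we solve for m:

m = h/(λv)
m = (6.626 × 10^-34 J·s) / (8.83 × 10^-10 m × 9.46 × 10^6 m/s)
m = 7.93 × 10^-32 kg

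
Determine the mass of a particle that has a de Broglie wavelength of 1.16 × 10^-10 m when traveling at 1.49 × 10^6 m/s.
3.83 × 10^-30 kg

From the de Broglie relation λ = h/(mv), we solve for m:

m = h/(λv)
m = (6.626 × 10^-34 J·s) / (1.16 × 10^-10 m × 1.49 × 10^6 m/s)
m = 3.83 × 10^-30 kg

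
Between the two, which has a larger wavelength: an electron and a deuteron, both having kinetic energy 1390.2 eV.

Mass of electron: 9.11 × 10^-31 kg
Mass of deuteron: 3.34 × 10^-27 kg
The electron has the longer wavelength.

Using λ = h/√(2mKE):

For electron: λ₁ = h/√(2m₁KE) = 3.29 × 10^-11 m
For deuteron: λ₂ = h/√(2m₂KE) = 5.43 × 10^-13 m

Since λ ∝ 1/√m at constant kinetic energy, the lighter particle has the longer wavelength.

The electron has the longer de Broglie wavelength.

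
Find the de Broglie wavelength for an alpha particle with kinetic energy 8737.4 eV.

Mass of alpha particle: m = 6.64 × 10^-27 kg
1.54 × 10^-13 m

Using λ = h/√(2mKE):

First convert KE to Joules: KE = 8737.4 eV = 1.400 × 10^-15 J

λ = h/√(2mKE)
λ = (6.626 × 10^-34 J·s) / √(2 × 6.64 × 10^-27 kg × 1.400 × 10^-15 J)
λ = 1.54 × 10^-13 m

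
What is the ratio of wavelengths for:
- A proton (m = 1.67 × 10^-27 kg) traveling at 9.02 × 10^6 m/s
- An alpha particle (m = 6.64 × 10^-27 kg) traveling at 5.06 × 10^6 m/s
λ₁/λ₂ = 2.23

Using λ = h/(mv):

λ₁ = h/(m₁v₁) = 4.40 × 10^-14 m
λ₂ = h/(m₂v₂) = 1.97 × 10^-14 m

Ratio λ₁/λ₂ = (m₂v₂)/(m₁v₁)
         = (6.64 × 10^-27 kg × 5.06 × 10^6 m/s) / (1.67 × 10^-27 kg × 9.02 × 10^6 m/s)
         = 2.23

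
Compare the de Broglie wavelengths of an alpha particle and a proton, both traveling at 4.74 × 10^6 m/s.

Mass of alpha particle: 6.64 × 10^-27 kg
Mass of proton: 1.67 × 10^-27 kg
The proton has the longer wavelength.

Using λ = h/(mv), since both particles have the same velocity, the wavelength depends only on mass.

For alpha particle: λ₁ = h/(m₁v) = 2.11 × 10^-14 m
For proton: λ₂ = h/(m₂v) = 8.37 × 10^-14 m

Since λ ∝ 1/m at constant velocity, the lighter particle has the longer wavelength.

The proton has the longer de Broglie wavelength.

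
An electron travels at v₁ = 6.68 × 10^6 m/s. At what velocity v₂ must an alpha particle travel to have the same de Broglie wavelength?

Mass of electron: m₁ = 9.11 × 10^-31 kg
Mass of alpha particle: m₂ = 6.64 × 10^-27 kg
v₂ = 9.16 × 10^2 m/s

For equal de Broglie wavelengths: λ₁ = λ₂

h/(m₁v₁) = h/(m₂v₂)
m₁v₁ = m₂v₂
v₂ = v₁ · (m₁/m₂)

v₂ = 6.68 × 10^6 m/s × (9.11 × 10^-31 kg / 6.64 × 10^-27 kg)
v₂ = 9.16 × 10^2 m/s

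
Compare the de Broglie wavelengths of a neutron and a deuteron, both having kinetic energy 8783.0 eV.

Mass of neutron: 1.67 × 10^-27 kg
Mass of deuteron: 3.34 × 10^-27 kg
The neutron has the longer wavelength.

Using λ = h/√(2mKE):

For neutron: λ₁ = h/√(2m₁KE) = 3.06 × 10^-13 m
For deuteron: λ₂ = h/√(2m₂KE) = 2.16 × 10^-13 m

Since λ ∝ 1/√m at constant kinetic energy, the lighter particle has the longer wavelength.

The neutron has the longer de Broglie wavelength.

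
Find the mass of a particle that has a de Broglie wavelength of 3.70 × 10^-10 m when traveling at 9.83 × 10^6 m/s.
1.82 × 10^-31 kg

From the de Broglie relation λ = h/(mv), we solve for m:

m = h/(λv)
m = (6.626 × 10^-34 J·s) / (3.70 × 10^-10 m × 9.83 × 10^6 m/s)
m = 1.82 × 10^-31 kg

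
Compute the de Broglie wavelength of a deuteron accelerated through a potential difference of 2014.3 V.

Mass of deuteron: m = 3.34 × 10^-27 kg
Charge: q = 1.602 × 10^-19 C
4.51 × 10^-13 m

When a particle is accelerated through voltage V, it gains kinetic energy KE = qV.

The de Broglie wavelength is then λ = h/√(2mqV):

λ = h/√(2mqV)
λ = (6.626 × 10^-34 J·s) / √(2 × 3.34 × 10^-27 kg × 1.602 × 10^-19 C × 2014.3 V)
λ = 4.51 × 10^-13 m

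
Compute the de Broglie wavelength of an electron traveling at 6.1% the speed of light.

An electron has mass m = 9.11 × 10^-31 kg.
3.98 × 10^-11 m

Using the de Broglie relation λ = h/(mv):

v = 6.1% × c = 1.829 × 10^7 m/s

λ = h/(mv)
λ = (6.626 × 10^-34 J·s) / (9.11 × 10^-31 kg × 1.829 × 10^7 m/s)
λ = 3.98 × 10^-11 m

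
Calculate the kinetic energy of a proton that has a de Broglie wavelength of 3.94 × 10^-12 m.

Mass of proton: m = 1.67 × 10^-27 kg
8.47 × 10^-18 J (or 52.9 eV)

From λ = h/√(2mKE), we solve for KE:

λ² = h²/(2mKE)
KE = h²/(2mλ²)
KE = (6.626 × 10^-34 J·s)² / (2 × 1.67 × 10^-27 kg × (3.94 × 10^-12 m)²)
KE = 8.47 × 10^-18 J
KE = 52.9 eV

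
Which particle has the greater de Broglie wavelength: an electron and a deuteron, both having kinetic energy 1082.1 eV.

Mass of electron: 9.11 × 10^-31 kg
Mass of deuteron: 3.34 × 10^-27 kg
The electron has the longer wavelength.

Using λ = h/√(2mKE):

For electron: λ₁ = h/√(2m₁KE) = 3.73 × 10^-11 m
For deuteron: λ₂ = h/√(2m₂KE) = 6.16 × 10^-13 m

Since λ ∝ 1/√m at constant kinetic energy, the lighter particle has the longer wavelength.

The electron has the longer de Broglie wavelength.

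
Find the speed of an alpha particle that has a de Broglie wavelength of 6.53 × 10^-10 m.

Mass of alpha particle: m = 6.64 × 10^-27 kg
1.53 × 10^2 m/s

From the de Broglie relation λ = h/(mv), we solve for v:

v = h/(mλ)
v = (6.626 × 10^-34 J·s) / (6.64 × 10^-27 kg × 6.53 × 10^-10 m)
v = 1.53 × 10^2 m/s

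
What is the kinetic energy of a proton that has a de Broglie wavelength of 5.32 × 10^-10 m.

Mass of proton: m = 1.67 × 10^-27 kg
4.64 × 10^-22 J (or 2.90 × 10^-3 eV)

From λ = h/√(2mKE), we solve for KE:

λ² = h²/(2mKE)
KE = h²/(2mλ²)
KE = (6.626 × 10^-34 J·s)² / (2 × 1.67 × 10^-27 kg × (5.32 × 10^-10 m)²)
KE = 4.64 × 10^-22 J
KE = 2.90 × 10^-3 eV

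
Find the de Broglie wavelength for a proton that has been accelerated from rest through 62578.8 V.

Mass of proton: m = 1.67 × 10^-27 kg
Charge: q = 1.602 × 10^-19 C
1.15 × 10^-13 m

When a particle is accelerated through voltage V, it gains kinetic energy KE = qV.

The de Broglie wavelength is then λ = h/√(2mqV):

λ = h/√(2mqV)
λ = (6.626 × 10^-34 J·s) / √(2 × 1.67 × 10^-27 kg × 1.602 × 10^-19 C × 62578.8 V)
λ = 1.15 × 10^-13 m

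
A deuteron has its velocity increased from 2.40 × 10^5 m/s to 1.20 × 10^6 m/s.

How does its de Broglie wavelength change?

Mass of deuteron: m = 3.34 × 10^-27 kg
The wavelength decreases by a factor of 5.

Using λ = h/(mv):

Initial wavelength: λ₁ = h/(mv₁) = 8.27 × 10^-13 m
Final wavelength: λ₂ = h/(mv₂) = 1.65 × 10^-13 m

Since λ ∝ 1/v, when velocity increases by a factor of 5, the wavelength decreases by a factor of 5.

λ₂/λ₁ = v₁/v₂ = 1/5

The wavelength decreases by a factor of 5.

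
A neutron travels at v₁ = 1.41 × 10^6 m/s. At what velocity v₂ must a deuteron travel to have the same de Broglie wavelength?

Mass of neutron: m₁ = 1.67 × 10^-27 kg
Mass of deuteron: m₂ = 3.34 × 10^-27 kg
v₂ = 7.05 × 10^5 m/s

For equal de Broglie wavelengths: λ₁ = λ₂

h/(m₁v₁) = h/(m₂v₂)
m₁v₁ = m₂v₂
v₂ = v₁ · (m₁/m₂)

v₂ = 1.41 × 10^6 m/s × (1.67 × 10^-27 kg / 3.34 × 10^-27 kg)
v₂ = 7.05 × 10^5 m/s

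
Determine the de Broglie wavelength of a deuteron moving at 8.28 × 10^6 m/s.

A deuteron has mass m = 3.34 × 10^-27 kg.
2.40 × 10^-14 m

Using the de Broglie relation λ = h/(mv):

λ = h/(mv)
λ = (6.626 × 10^-34 J·s) / (3.34 × 10^-27 kg × 8.28 × 10^6 m/s)
λ = 2.40 × 10^-14 m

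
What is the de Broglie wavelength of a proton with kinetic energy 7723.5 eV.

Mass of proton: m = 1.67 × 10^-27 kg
3.26 × 10^-13 m

Using λ = h/√(2mKE):

First convert KE to Joules: KE = 7723.5 eV = 1.237 × 10^-15 J

λ = h/√(2mKE)
λ = (6.626 × 10^-34 J·s) / √(2 × 1.67 × 10^-27 kg × 1.237 × 10^-15 J)
λ = 3.26 × 10^-13 m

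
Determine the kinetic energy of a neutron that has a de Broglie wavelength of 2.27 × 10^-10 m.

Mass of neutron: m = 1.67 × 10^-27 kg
2.55 × 10^-21 J (or 0.0159 eV)

From λ = h/√(2mKE), we solve for KE:

λ² = h²/(2mKE)
KE = h²/(2mλ²)
KE = (6.626 × 10^-34 J·s)² / (2 × 1.67 × 10^-27 kg × (2.27 × 10^-10 m)²)
KE = 2.55 × 10^-21 J
KE = 0.0159 eV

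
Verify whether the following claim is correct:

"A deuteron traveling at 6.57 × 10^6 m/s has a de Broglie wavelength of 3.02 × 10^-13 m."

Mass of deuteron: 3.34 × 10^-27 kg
False

The claim is incorrect.

Using λ = h/(mv):
λ = (6.626 × 10^-34 J·s) / (3.34 × 10^-27 kg × 6.57 × 10^6 m/s)
λ = 3.02 × 10^-14 m

The actual wavelength differs from the claimed 3.02 × 10^-13 m.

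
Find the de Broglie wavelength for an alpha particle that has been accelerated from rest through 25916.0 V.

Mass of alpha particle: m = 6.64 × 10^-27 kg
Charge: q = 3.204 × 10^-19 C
6.31 × 10^-14 m

When a particle is accelerated through voltage V, it gains kinetic energy KE = qV.

The de Broglie wavelength is then λ = h/√(2mqV):

λ = h/√(2mqV)
λ = (6.626 × 10^-34 J·s) / √(2 × 6.64 × 10^-27 kg × 3.204 × 10^-19 C × 25916.0 V)
λ = 6.31 × 10^-14 m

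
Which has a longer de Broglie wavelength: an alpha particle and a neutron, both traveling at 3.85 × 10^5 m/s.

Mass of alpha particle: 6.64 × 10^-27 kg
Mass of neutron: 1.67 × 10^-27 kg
The neutron has the longer wavelength.

Using λ = h/(mv), since both particles have the same velocity, the wavelength depends only on mass.

For alpha particle: λ₁ = h/(m₁v) = 2.59 × 10^-13 m
For neutron: λ₂ = h/(m₂v) = 1.03 × 10^-12 m

Since λ ∝ 1/m at constant velocity, the lighter particle has the longer wavelength.

The neutron has the longer de Broglie wavelength.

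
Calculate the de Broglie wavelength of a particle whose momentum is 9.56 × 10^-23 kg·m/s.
6.93 × 10^-12 m

Using the de Broglie relation λ = h/p:

λ = h/p
λ = (6.626 × 10^-34 J·s) / (9.56 × 10^-23 kg·m/s)
λ = 6.93 × 10^-12 m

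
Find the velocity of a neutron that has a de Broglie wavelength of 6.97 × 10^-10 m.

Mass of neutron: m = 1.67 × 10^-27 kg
5.69 × 10^2 m/s

From the de Broglie relation λ = h/(mv), we solve for v:

v = h/(mλ)
v = (6.626 × 10^-34 J·s) / (1.67 × 10^-27 kg × 6.97 × 10^-10 m)
v = 5.69 × 10^2 m/s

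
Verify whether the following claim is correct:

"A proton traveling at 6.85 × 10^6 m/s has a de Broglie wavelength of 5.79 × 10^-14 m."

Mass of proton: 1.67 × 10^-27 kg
True

The claim is correct.

Using λ = h/(mv):
λ = (6.626 × 10^-34 J·s) / (1.67 × 10^-27 kg × 6.85 × 10^6 m/s)
λ = 5.79 × 10^-14 m

This matches the claimed value.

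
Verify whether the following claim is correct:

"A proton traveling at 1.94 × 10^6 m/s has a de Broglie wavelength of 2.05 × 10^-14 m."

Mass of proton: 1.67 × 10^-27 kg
False

The claim is incorrect.

Using λ = h/(mv):
λ = (6.626 × 10^-34 J·s) / (1.67 × 10^-27 kg × 1.94 × 10^6 m/s)
λ = 2.05 × 10^-13 m

The actual wavelength differs from the claimed 2.05 × 10^-14 m.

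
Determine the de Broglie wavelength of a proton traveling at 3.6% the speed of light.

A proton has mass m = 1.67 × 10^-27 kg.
3.68 × 10^-14 m

Using the de Broglie relation λ = h/(mv):

v = 3.6% × c = 1.079 × 10^7 m/s

λ = h/(mv)
λ = (6.626 × 10^-34 J·s) / (1.67 × 10^-27 kg × 1.079 × 10^7 m/s)
λ = 3.68 × 10^-14 m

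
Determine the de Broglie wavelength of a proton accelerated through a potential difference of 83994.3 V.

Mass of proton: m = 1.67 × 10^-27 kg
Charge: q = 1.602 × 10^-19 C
9.88 × 10^-14 m

When a particle is accelerated through voltage V, it gains kinetic energy KE = qV.

The de Broglie wavelength is then λ = h/√(2mqV):

λ = h/√(2mqV)
λ = (6.626 × 10^-34 J·s) / √(2 × 1.67 × 10^-27 kg × 1.602 × 10^-19 C × 83994.3 V)
λ = 9.88 × 10^-14 m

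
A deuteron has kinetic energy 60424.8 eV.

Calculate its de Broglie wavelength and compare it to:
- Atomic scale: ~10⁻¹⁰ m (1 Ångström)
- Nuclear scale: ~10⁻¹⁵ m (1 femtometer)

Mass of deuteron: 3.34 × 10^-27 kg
λ = 8.24 × 10^-14 m, which is between nuclear and atomic scales.

Using λ = h/√(2mKE):

KE = 60424.8 eV = 9.681 × 10^-15 J

λ = h/√(2mKE)
λ = (6.626 × 10^-34 J·s) / √(2 × 3.34 × 10^-27 kg × 9.681 × 10^-15 J)
λ = 8.24 × 10^-14 m

Comparison:
- Atomic scale (10⁻¹⁰ m): λ is 0.00082× this size
- Nuclear scale (10⁻¹⁵ m): λ is 82× this size

The wavelength is between nuclear and atomic scales.

This wavelength is appropriate for probing atomic structure but too large for nuclear physics experiments.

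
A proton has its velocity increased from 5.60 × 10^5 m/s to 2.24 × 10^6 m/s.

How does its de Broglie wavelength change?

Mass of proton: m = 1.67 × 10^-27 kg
The wavelength decreases by a factor of 4.

Using λ = h/(mv):

Initial wavelength: λ₁ = h/(mv₁) = 7.09 × 10^-13 m
Final wavelength: λ₂ = h/(mv₂) = 1.77 × 10^-13 m

Since λ ∝ 1/v, when velocity increases by a factor of 4, the wavelength decreases by a factor of 4.

λ₂/λ₁ = v₁/v₂ = 1/4

The wavelength decreases by a factor of 4.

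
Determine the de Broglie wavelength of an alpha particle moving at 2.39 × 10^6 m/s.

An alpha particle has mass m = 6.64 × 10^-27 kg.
4.18 × 10^-14 m

Using the de Broglie relation λ = h/(mv):

λ = h/(mv)
λ = (6.626 × 10^-34 J·s) / (6.64 × 10^-27 kg × 2.39 × 10^6 m/s)
λ = 4.18 × 10^-14 m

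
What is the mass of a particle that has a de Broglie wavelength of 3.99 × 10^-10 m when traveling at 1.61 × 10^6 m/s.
1.03 × 10^-30 kg

From the de Broglie relation λ = h/(mv), we solve for m:

m = h/(λv)
m = (6.626 × 10^-34 J·s) / (3.99 × 10^-10 m × 1.61 × 10^6 m/s)
m = 1.03 × 10^-30 kg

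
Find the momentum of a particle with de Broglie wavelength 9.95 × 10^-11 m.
6.66 × 10^-24 kg·m/s

From the de Broglie relation λ = h/p, we solve for p:

p = h/λ
p = (6.626 × 10^-34 J·s) / (9.95 × 10^-11 m)
p = 6.66 × 10^-24 kg·m/s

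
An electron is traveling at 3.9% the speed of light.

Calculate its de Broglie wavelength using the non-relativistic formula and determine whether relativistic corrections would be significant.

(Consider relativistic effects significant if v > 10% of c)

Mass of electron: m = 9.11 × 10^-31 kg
No, relativistic corrections are not needed.

Using the non-relativistic de Broglie formula λ = h/(mv):

v = 3.9% × c = 1.169 × 10^7 m/s

λ = h/(mv)
λ = (6.626 × 10^-34 J·s) / (9.11 × 10^-31 kg × 1.169 × 10^7 m/s)
λ = 6.22 × 10^-11 m

Since v = 3.9% of c < 10% of c, relativistic corrections are NOT significant and this non-relativistic result is a good approximation.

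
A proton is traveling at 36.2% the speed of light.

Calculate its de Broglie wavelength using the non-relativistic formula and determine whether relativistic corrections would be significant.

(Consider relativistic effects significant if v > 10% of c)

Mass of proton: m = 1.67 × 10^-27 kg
Yes, relativistic corrections are needed.

Using the non-relativistic de Broglie formula λ = h/(mv):

v = 36.2% × c = 1.085 × 10^8 m/s

λ = h/(mv)
λ = (6.626 × 10^-34 J·s) / (1.67 × 10^-27 kg × 1.085 × 10^8 m/s)
λ = 3.66 × 10^-15 m

Since v = 36.2% of c > 10% of c, relativistic corrections ARE significant and the actual wavelength would differ from this non-relativistic estimate.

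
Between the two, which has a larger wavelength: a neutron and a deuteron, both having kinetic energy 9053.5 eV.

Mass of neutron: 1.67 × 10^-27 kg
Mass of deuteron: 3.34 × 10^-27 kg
The neutron has the longer wavelength.

Using λ = h/√(2mKE):

For neutron: λ₁ = h/√(2m₁KE) = 3.01 × 10^-13 m
For deuteron: λ₂ = h/√(2m₂KE) = 2.13 × 10^-13 m

Since λ ∝ 1/√m at constant kinetic energy, the lighter particle has the longer wavelength.

The neutron has the longer de Broglie wavelength.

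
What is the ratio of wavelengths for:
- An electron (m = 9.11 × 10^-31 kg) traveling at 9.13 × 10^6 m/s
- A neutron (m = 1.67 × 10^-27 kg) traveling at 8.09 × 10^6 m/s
λ₁/λ₂ = 1.62 × 10^3

Using λ = h/(mv):

λ₁ = h/(m₁v₁) = 7.97 × 10^-11 m
λ₂ = h/(m₂v₂) = 4.90 × 10^-14 m

Ratio λ₁/λ₂ = (m₂v₂)/(m₁v₁)
         = (1.67 × 10^-27 kg × 8.09 × 10^6 m/s) / (9.11 × 10^-31 kg × 9.13 × 10^6 m/s)
         = 1.62 × 10^3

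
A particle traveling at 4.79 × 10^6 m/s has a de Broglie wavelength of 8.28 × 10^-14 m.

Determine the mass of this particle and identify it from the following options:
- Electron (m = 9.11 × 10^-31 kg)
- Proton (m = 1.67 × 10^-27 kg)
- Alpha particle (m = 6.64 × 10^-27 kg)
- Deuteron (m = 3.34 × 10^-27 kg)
The particle is a proton.

From λ = h/(mv), solve for mass:

m = h/(λv)
m = (6.626 × 10^-34 J·s) / (8.28 × 10^-14 m × 4.79 × 10^6 m/s)
m = 1.67 × 10^-27 kg

Comparing with the listed masses, this is closest to a proton.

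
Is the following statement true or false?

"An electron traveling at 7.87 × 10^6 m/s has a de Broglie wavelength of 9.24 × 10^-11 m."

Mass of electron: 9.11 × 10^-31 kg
True

The claim is correct.

Using λ = h/(mv):
λ = (6.626 × 10^-34 J·s) / (9.11 × 10^-31 kg × 7.87 × 10^6 m/s)
λ = 9.24 × 10^-11 m

This matches the claimed value.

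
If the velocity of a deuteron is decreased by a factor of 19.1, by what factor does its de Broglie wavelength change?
The wavelength increases by a factor of 19.1.

From λ = h/(mv), the wavelength is inversely proportional to velocity:

λ ∝ 1/v

If v → v/19.1, then λ → 19.1λ

When velocity is decreased by a factor of 19.1, the wavelength increases by a factor of 19.1.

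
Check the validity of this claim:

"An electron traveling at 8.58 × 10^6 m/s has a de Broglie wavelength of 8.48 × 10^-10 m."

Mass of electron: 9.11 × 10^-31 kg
False

The claim is incorrect.

Using λ = h/(mv):
λ = (6.626 × 10^-34 J·s) / (9.11 × 10^-31 kg × 8.58 × 10^6 m/s)
λ = 8.48 × 10^-11 m

The actual wavelength differs from the claimed 8.48 × 10^-10 m.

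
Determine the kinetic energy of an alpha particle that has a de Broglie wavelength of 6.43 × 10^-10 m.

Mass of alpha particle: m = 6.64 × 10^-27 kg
8.00 × 10^-23 J (or 4.99 × 10^-4 eV)

From λ = h/√(2mKE), we solve for KE:

λ² = h²/(2mKE)
KE = h²/(2mλ²)
KE = (6.626 × 10^-34 J·s)² / (2 × 6.64 × 10^-27 kg × (6.43 × 10^-10 m)²)
KE = 8.00 × 10^-23 J
KE = 4.99 × 10^-4 eV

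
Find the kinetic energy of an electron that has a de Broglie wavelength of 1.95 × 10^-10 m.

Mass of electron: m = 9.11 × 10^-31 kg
6.34 × 10^-18 J (or 39.6 eV)

From λ = h/√(2mKE), we solve for KE:

λ² = h²/(2mKE)
KE = h²/(2mλ²)
KE = (6.626 × 10^-34 J·s)² / (2 × 9.11 × 10^-31 kg × (1.95 × 10^-10 m)²)
KE = 6.34 × 10^-18 J
KE = 39.6 eV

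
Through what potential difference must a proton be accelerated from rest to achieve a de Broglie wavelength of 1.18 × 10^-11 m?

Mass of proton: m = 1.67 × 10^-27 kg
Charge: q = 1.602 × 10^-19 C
5.89 V

From λ = h/√(2mqV), we solve for V:

λ² = h²/(2mqV)
V = h²/(2mqλ²)
V = (6.626 × 10^-34 J·s)² / (2 × 1.67 × 10^-27 kg × 1.602 × 10^-19 C × (1.18 × 10^-11 m)²)
V = 5.89 V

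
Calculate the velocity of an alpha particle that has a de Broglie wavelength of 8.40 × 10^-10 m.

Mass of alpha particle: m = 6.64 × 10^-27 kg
1.19 × 10^2 m/s

From the de Broglie relation λ = h/(mv), we solve for v:

v = h/(mλ)
v = (6.626 × 10^-34 J·s) / (6.64 × 10^-27 kg × 8.40 × 10^-10 m)
v = 1.19 × 10^2 m/s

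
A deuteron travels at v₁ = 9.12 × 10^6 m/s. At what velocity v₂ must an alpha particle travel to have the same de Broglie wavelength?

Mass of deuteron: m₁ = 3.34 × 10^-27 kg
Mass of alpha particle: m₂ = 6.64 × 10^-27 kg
v₂ = 4.59 × 10^6 m/s

For equal de Broglie wavelengths: λ₁ = λ₂

h/(m₁v₁) = h/(m₂v₂)
m₁v₁ = m₂v₂
v₂ = v₁ · (m₁/m₂)

v₂ = 9.12 × 10^6 m/s × (3.34 × 10^-27 kg / 6.64 × 10^-27 kg)
v₂ = 4.59 × 10^6 m/s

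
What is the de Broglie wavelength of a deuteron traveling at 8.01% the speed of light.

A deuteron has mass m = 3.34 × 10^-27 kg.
8.26 × 10^-15 m

Using the de Broglie relation λ = h/(mv):

v = 8.01% × c = 2.401 × 10^7 m/s

λ = h/(mv)
λ = (6.626 × 10^-34 J·s) / (3.34 × 10^-27 kg × 2.401 × 10^7 m/s)
λ = 8.26 × 10^-15 m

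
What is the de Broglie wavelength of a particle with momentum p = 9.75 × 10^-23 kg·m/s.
6.80 × 10^-12 m

Using the de Broglie relation λ = h/p:

λ = h/p
λ = (6.626 × 10^-34 J·s) / (9.75 × 10^-23 kg·m/s)
λ = 6.80 × 10^-12 m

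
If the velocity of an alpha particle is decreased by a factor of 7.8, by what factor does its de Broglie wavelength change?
The wavelength increases by a factor of 7.8.

From λ = h/(mv), the wavelength is inversely proportional to velocity:

λ ∝ 1/v

If v → v/7.8, then λ → 7.8λ

When velocity is decreased by a factor of 7.8, the wavelength increases by a factor of 7.8.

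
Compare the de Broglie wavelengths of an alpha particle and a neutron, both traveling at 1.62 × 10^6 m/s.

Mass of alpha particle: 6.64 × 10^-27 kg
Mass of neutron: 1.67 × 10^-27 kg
The neutron has the longer wavelength.

Using λ = h/(mv), since both particles have the same velocity, the wavelength depends only on mass.

For alpha particle: λ₁ = h/(m₁v) = 6.16 × 10^-14 m
For neutron: λ₂ = h/(m₂v) = 2.45 × 10^-13 m

Since λ ∝ 1/m at constant velocity, the lighter particle has the longer wavelength.

The neutron has the longer de Broglie wavelength.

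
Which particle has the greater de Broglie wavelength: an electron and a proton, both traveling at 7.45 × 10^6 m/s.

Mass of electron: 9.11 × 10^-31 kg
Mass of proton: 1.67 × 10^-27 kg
The electron has the longer wavelength.

Using λ = h/(mv), since both particles have the same velocity, the wavelength depends only on mass.

For electron: λ₁ = h/(m₁v) = 9.76 × 10^-11 m
For proton: λ₂ = h/(m₂v) = 5.33 × 10^-14 m

Since λ ∝ 1/m at constant velocity, the lighter particle has the longer wavelength.

The electron has the longer de Broglie wavelength.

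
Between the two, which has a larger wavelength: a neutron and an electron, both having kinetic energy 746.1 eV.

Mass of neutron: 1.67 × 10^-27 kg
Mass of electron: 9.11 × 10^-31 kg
The electron has the longer wavelength.

Using λ = h/√(2mKE):

For neutron: λ₁ = h/√(2m₁KE) = 1.05 × 10^-12 m
For electron: λ₂ = h/√(2m₂KE) = 4.49 × 10^-11 m

Since λ ∝ 1/√m at constant kinetic energy, the lighter particle has the longer wavelength.

The electron has the longer de Broglie wavelength.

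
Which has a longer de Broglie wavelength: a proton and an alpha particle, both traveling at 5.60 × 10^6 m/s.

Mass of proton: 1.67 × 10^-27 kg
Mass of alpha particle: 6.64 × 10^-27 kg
The proton has the longer wavelength.

Using λ = h/(mv), since both particles have the same velocity, the wavelength depends only on mass.

For proton: λ₁ = h/(m₁v) = 7.09 × 10^-14 m
For alpha particle: λ₂ = h/(m₂v) = 1.78 × 10^-14 m

Since λ ∝ 1/m at constant velocity, the lighter particle has the longer wavelength.

The proton has the longer de Broglie wavelength.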